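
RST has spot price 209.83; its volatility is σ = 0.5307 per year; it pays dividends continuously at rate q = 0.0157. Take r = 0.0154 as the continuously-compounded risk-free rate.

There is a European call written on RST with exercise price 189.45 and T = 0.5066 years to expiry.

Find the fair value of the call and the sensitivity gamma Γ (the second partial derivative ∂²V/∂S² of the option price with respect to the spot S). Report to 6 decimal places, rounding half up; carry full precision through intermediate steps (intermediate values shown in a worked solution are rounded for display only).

price = 40.828397
Γ = 0.004494

σ√T = 0.5307·√0.5066 = 0.377730
d₁ = (ln(S/K) + (r−q+σ²/2)T) / (σ√T) = (ln(209.83/189.45) + (0.0154−0.0157+0.5307²/2)·0.5066) / 0.377730 = (0.102173 + 0.071188) / 0.377730 = 0.458954
d₂ = d₁ − σ√T = 0.458954 − 0.377730 = 0.081223
e^{−rT} = 0.992229
e^{−qT} = 0.992078
N(d₁) = 0.676866,  N(d₂) = 0.532368
Call price V = S·e^{−qT}·N(d₁) − K·e^{−rT}·N(d₂) = 140.901696 − 100.073299 = 40.828397
φ(d₁) = (1/√(2π))·e^{−d₁²/2} = 0.359063
Γ = e^{−qT}·φ(d₁) / (S·σ·√T) = 0.004494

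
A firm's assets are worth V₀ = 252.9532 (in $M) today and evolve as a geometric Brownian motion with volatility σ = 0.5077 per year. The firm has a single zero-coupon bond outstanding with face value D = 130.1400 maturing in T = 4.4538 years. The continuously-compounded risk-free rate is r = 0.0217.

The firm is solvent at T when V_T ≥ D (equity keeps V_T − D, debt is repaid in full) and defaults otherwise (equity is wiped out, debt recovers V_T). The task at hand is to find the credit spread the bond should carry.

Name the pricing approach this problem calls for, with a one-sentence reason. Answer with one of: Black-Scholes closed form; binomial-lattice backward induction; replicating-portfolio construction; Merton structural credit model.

Key observation: with the firm-asset dynamics (V₀ = 252.9532) and a single zero-coupon liability of face 130.1400 given, debt value, spread, and default probability all derive from the option view of the balance sheet.

framework: Merton structural credit model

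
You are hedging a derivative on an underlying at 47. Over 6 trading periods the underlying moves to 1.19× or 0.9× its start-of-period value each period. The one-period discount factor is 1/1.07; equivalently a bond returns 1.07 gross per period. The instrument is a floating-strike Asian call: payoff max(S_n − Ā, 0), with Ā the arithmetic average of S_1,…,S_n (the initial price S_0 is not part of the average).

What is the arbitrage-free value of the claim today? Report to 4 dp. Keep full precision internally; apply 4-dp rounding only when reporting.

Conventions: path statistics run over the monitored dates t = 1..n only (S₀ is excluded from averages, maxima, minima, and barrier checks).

price = 7.6930

Risk-neutral up-probability p* = (R−d)/(u−d) = (1.07−0.9)/(1.19−0.9) = 0.5862; the claim prices as the p*-weighted sum of path payoffs discounted by R^6.
Enumerate all 2^6 = 64 price paths (U = up ×1.19, D = down ×0.9); each path with k up-moves has probability p*^k·(1−p*)^(6−k).
DDDDDD: Ā=33.0334, payoff=0.0000, prob=0.005020
UDDDDD: Ā=43.6775, payoff=0.0000, prob=0.007112
DUDDDD: Ā=41.4058, payoff=0.0000, prob=0.007112
UUDDDD: Ā=54.7477, payoff=0.0000, prob=0.010075
DDUDDD: Ā=39.3613, payoff=0.0000, prob=0.007112
UDUDDD: Ā=52.0444, payoff=0.0000, prob=0.010075
DUUDDD: Ā=49.7728, payoff=0.0000, prob=0.010075
UUUDDD: Ā=65.8107, payoff=0.0000, prob=0.014273
DDDUDD: Ā=37.5213, payoff=0.0000, prob=0.007112
UDDUDD: Ā=49.6115, payoff=0.0000, prob=0.010075
DUDUDD: Ā=47.3398, payoff=0.0000, prob=0.010075
UUDUDD: Ā=62.5938, payoff=0.0000, prob=0.014273
DDUUDD: Ā=45.2953, payoff=0.0000, prob=0.010075
UDUUDD: Ā=59.8905, payoff=0.0000, prob=0.014273
DUUUDD: Ā=57.6188, payoff=0.1198, prob=0.014273
UUUUDD: Ā=76.1849, payoff=0.1584, prob=0.020219
DDDDUD: Ā=35.8652, payoff=0.0000, prob=0.007112
UDDDUD: Ā=47.4218, payoff=0.0000, prob=0.010075
DUDDUD: Ā=45.1502, payoff=0.0000, prob=0.010075
UUDDUD: Ā=59.6985, payoff=0.0000, prob=0.014273
DDUDUD: Ā=43.1057, payoff=0.5622, prob=0.010075
UDUDUD: Ā=56.9953, payoff=0.7433, prob=0.014273
DUUDUD: Ā=54.7236, payoff=3.0150, prob=0.014273
UUUDUD: Ā=72.3568, payoff=3.9865, prob=0.020219
DDDUUD: Ā=41.2656, payoff=2.4022, prob=0.010075
UDDUUD: Ā=54.5623, payoff=3.1763, prob=0.014273
DUDUUD: Ā=52.2906, payoff=5.4480, prob=0.014273
UUDUUD: Ā=69.1398, payoff=7.2034, prob=0.020219
DDUUUD: Ā=50.2461, payoff=7.4925, prob=0.014273
UDUUUD: Ā=66.4366, payoff=9.9067, prob=0.020219
DUUUUD: Ā=64.1649, payoff=12.1784, prob=0.020219
UUUUUD: Ā=84.8402, payoff=16.1025, prob=0.028644
DDDDDU: Ā=34.3748, payoff=0.0000, prob=0.007112
UDDDDU: Ā=45.4511, payoff=0.0000, prob=0.010075
DUDDDU: Ā=43.1795, payoff=0.4884, prob=0.010075
UUDDDU: Ā=57.0928, payoff=0.6458, prob=0.014273
DDUDDU: Ā=41.1350, payoff=2.5329, prob=0.010075
UDUDDU: Ā=54.3896, payoff=3.3490, prob=0.014273
DUUDDU: Ā=52.1179, payoff=5.6207, prob=0.014273
UUUDDU: Ā=68.9114, payoff=7.4318, prob=0.020219
DDDUDU: Ā=39.2949, payoff=4.3729, prob=0.010075
UDDUDU: Ā=51.9566, payoff=5.7820, prob=0.014273
DUDUDU: Ā=49.6849, payoff=8.0537, prob=0.014273
UUDUDU: Ā=65.6945, payoff=10.6487, prob=0.020219
DDUUDU: Ā=47.6404, payoff=10.0982, prob=0.014273
UDUUDU: Ā=62.9913, payoff=13.3520, prob=0.020219
DUUUDU: Ā=60.7196, payoff=15.6237, prob=0.020219
UUUUDU: Ā=80.2848, payoff=20.6580, prob=0.028644
DDDDUU: Ā=37.6389, payoff=6.0290, prob=0.010075
UDDDUU: Ā=49.7670, payoff=7.9717, prob=0.014273
DUDDUU: Ā=47.4953, payoff=10.2433, prob=0.014273
UUDDUU: Ā=62.7993, payoff=13.5439, prob=0.020219
DDUDUU: Ā=45.4508, payoff=12.2878, prob=0.014273
UDUDUU: Ā=60.0960, payoff=16.2472, prob=0.020219
DUUDUU: Ā=57.8244, payoff=18.5189, prob=0.020219
UUUDUU: Ā=76.4567, payoff=24.4861, prob=0.028644
DDDUUU: Ā=43.6107, payoff=14.1279, prob=0.014273
UDDUUU: Ā=57.6631, payoff=18.6802, prob=0.020219
DUDUUU: Ā=55.3914, payoff=20.9518, prob=0.020219
UUDUUU: Ā=73.2398, payoff=27.7030, prob=0.028644
DDUUUU: Ā=53.3469, payoff=22.9963, prob=0.020219
UDUUUU: Ā=70.5365, payoff=30.4063, prob=0.028644
DUUUUU: Ā=68.2648, payoff=32.6779, prob=0.028644
UUUUUU: Ā=90.2612, payoff=43.2075, prob=0.040579
Price = Σ prob·payoff / R^6 = 11.545120 / 1.500730 = 7.6930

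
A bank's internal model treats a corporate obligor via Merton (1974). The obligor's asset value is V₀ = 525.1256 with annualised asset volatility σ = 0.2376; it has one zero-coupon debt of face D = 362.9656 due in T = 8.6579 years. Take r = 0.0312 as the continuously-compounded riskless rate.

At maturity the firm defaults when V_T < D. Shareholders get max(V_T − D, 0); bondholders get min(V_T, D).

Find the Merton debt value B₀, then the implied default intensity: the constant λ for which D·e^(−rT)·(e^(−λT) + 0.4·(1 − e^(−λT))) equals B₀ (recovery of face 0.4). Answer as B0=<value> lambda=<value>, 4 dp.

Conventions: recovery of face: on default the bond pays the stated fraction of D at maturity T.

B0=251.9371 lambda=0.0189

Equity is a call on the firm's assets struck at D = 362.9656:
d₁ = [ln(V₀/D) + (r + σ²/2)T] / (σ√T)
   = [ln(525.1256/362.9656) + (0.0312 + 0.5·0.2376²)·8.6579] / (0.2376·√8.6579)
   = [0.369329 + 0.514512] / 0.699122 = 1.264217
d₂ = d₁ − σ√T = 1.264217 − 0.699122 = 0.565095
N(d₁) = 0.896924,  N(d₂) = 0.713996,  e^(−rT) = 0.763283
E₀ = V₀·N(d₁) − D·e^(−rT)·N(d₂)
   = 525.1256·0.896924 − 362.9656·0.763283·0.713996 = 273.188490
B₀ = V₀ − E₀ = 525.1256 − 273.188490 = 251.937110
e^(−λT) = (B₀·e^(rT)/D − 0.4)/(1 − 0.4) = (251.9371·1.310130/362.9656 − 0.4)/0.6 = 0.84895166
λ = −ln(0.84895166)/8.6579 = 0.018914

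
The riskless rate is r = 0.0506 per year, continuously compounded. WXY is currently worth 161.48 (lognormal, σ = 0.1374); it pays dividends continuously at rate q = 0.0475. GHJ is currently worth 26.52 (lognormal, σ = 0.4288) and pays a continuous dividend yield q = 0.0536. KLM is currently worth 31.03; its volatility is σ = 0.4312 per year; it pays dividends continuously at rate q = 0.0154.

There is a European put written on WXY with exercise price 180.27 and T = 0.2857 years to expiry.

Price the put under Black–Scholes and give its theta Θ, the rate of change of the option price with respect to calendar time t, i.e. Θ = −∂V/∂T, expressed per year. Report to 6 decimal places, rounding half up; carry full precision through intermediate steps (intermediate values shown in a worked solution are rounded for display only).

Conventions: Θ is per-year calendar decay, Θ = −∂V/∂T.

σ√T = 0.1374·√0.2857 = 0.073442
d₁ = (ln(S/K) + (r−q+σ²/2)T) / (σ√T) = (ln(161.48/180.27) + (0.0506−0.0475+0.1374²/2)·0.2857) / 0.073442 = (-0.110074 + 0.003583) / 0.073442 = -1.450023
d₂ = d₁ − σ√T = -1.450023 − 0.073442 = -1.523464
e^{−rT} = 0.985648
e^{−qT} = 0.986521
N(−d₁) = 0.926474,  N(−d₂) = 0.936179
Put price V = K·e^{−rT}·N(−d₂) − S·e^{−qT}·N(−d₁) = 166.342751 − 147.590444 = 18.752307
φ(d₁) = (1/√(2π))·e^{−d₁²/2} = 0.139426
Θ = −S·e^{−qT}·φ(d₁)·σ/(2√T) − q·S·e^{−qT}·N(−d₁) + r·K·e^{−rT}·N(−d₂) = −2.854764 − 7.010546 + 8.416943 = -1.448367

price = 18.752307
Θ = -1.448367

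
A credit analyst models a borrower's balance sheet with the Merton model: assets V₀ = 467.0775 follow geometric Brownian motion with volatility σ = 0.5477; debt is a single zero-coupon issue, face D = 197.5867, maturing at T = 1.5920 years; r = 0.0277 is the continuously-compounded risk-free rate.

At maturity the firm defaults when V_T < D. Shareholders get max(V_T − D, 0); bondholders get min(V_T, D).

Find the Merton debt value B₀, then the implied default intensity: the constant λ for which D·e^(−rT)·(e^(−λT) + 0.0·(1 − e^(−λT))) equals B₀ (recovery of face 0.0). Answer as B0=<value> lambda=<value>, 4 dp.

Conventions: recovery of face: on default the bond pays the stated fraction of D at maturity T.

B0=180.2568 lambda=0.0300

Equity is a call on the firm's assets struck at D = 197.5867:
d₁ = [ln(V₀/D) + (r + σ²/2)T] / (σ√T)
   = [ln(467.0775/197.5867) + (0.0277 + 0.5·0.5477²)·1.5920] / (0.5477·√1.5920)
   = [0.860318 + 0.282879] / 0.691058 = 1.654271
d₂ = d₁ − σ√T = 1.654271 − 0.691058 = 0.963213
N(d₁) = 0.950964,  N(d₂) = 0.832280,  e^(−rT) = 0.956860
E₀ = V₀·N(d₁) − D·e^(−rT)·N(d₂)
   = 467.0775·0.950964 − 197.5867·0.956860·0.832280 = 286.820661
B₀ = V₀ − E₀ = 467.0775 − 286.820661 = 180.256839
e^(−λT) = (B₀·e^(rT)/D − 0)/(1 − 0) = (180.2568·1.045085/197.5867 − 0)/1 = 0.95342304
λ = −ln(0.95342304)/1.5920 = 0.029960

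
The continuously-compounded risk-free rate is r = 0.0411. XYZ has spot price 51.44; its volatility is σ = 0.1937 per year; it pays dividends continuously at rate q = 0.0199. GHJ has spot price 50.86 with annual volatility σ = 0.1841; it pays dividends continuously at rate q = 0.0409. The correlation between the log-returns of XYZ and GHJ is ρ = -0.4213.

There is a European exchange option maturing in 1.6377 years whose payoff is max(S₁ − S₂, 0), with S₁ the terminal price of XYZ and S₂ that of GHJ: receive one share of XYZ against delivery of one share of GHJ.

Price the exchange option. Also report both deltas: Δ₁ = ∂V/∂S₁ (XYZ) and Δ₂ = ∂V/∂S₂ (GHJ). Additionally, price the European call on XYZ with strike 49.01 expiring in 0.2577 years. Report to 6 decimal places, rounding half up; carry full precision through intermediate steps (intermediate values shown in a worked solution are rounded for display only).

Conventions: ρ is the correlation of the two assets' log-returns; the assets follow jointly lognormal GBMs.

σ_eff = √(σ₁² + σ₂² − 2ρσ₁σ₂) = √(0.1937² + 0.1841² − 2·-0.4213·0.1937·0.1841) = 0.318527
d₁ = (ln(S₁/S₂) + (q₂ − q₁ + σ_eff²/2)T) / (σ_eff√T) = (ln(51.44/50.86) + (0.0409 − 0.0199 + 0.050730)·1.6377) / 0.407628 = 0.316002
d₂ = d₁ − σ_eff√T = 0.316002 − 0.407628 = -0.091626
N(d₁) = 0.624000,  N(d₂) = 0.463498
V = S₁·e^{−q₁T}·N(d₁) − S₂·e^{−q₂T}·N(d₂) = 31.069301 − 22.046212 = 9.023089
Δ₁ = e^{−q₁T}·N(d₁) = 0.603991;  Δ₂ = −e^{−q₂T}·N(d₂) = -0.433469
[vanilla: XYZ call K=49.01]
σ√T = 0.1937·√0.2577 = 0.098330
d₁ = (ln(S/K) + (r−q+σ²/2)T) / (σ√T) = (ln(51.44/49.01) + (0.0411−0.0199+0.1937²/2)·0.2577) / 0.098330 = (0.048392 + 0.010298) / 0.098330 = 0.596860
d₂ = d₁ − σ√T = 0.596860 − 0.098330 = 0.498530
e^{−rT} = 0.989464
e^{−qT} = 0.994885
N(d₁) = 0.724700,  N(d₂) = 0.690945
price = S·e^{−qT}·N(d₁) − K·e^{−rT}·N(d₂) = 37.087866 − 33.506434 = 3.581432

exchange price = 9.023089
Δ1 = 0.603991
Δ2 = -0.433469
price(XYZ call K=49.01) = 3.581432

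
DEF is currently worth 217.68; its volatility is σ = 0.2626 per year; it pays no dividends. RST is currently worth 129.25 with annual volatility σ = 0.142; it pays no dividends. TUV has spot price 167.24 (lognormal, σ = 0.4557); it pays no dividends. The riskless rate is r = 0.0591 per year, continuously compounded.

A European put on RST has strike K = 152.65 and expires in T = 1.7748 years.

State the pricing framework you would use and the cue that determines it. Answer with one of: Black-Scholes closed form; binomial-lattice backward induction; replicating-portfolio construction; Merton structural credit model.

Key observation: the instrument is a plain European put (strike 152.65) on a lognormal asset; the exact continuous-time formula applies directly.

framework: Black-Scholes closed form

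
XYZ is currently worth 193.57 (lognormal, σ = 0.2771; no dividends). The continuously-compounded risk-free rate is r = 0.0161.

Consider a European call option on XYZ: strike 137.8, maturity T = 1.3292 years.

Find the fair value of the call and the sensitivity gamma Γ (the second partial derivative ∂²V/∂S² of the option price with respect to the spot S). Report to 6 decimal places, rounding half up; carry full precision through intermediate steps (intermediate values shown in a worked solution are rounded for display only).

σ√T = 0.2771·√1.3292 = 0.319471
d₁ = (ln(S/K) + (r+σ²/2)T) / (σ√T) = (ln(193.57/137.8) + (0.0161+0.2771²/2)·1.3292) / 0.319471 = (0.339836 + 0.072431) / 0.319471 = 1.290467
d₂ = d₁ − σ√T = 1.290467 − 0.319471 = 0.970995
e^{−rT} = 0.978827
N(d₁) = 0.901556,  N(d₂) = 0.834225
Call price V = S·N(d₁) − K·e^{−rT}·N(d₂) = 174.514126 − 112.522226 = 61.991900
φ(d₁) = (1/√(2π))·e^{−d₁²/2} = 0.173498
Γ = φ(d₁) / (S·σ·√T) = 0.002806

price = 61.991900
Γ = 0.002806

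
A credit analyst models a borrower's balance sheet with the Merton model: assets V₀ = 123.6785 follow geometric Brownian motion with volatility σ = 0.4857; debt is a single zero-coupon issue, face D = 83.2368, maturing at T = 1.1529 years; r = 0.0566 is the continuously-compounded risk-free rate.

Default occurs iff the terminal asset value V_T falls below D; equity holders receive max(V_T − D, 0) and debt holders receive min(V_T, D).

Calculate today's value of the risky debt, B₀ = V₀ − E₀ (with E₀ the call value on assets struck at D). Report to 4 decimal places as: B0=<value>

Equity is a call on the firm's assets struck at D = 83.2368:
d₁ = [ln(V₀/D) + (r + σ²/2)T] / (σ√T)
   = [ln(123.6785/83.2368) + (0.0566 + 0.5·0.4857²)·1.1529] / (0.4857·√1.1529)
   = [0.395996 + 0.201241] / 0.521512 = 1.145204
d₂ = d₁ − σ√T = 1.145204 − 0.521512 = 0.623693
N(d₁) = 0.873938,  N(d₂) = 0.733585,  e^(−rT) = 0.936829
E₀ = V₀·N(d₁) − D·e^(−rT)·N(d₂)
   = 123.6785·0.873938 − 83.2368·0.936829·0.733585 = 50.883296
B₀ = V₀ − E₀ = 123.6785 − 50.883296 = 72.795204

B0=72.7952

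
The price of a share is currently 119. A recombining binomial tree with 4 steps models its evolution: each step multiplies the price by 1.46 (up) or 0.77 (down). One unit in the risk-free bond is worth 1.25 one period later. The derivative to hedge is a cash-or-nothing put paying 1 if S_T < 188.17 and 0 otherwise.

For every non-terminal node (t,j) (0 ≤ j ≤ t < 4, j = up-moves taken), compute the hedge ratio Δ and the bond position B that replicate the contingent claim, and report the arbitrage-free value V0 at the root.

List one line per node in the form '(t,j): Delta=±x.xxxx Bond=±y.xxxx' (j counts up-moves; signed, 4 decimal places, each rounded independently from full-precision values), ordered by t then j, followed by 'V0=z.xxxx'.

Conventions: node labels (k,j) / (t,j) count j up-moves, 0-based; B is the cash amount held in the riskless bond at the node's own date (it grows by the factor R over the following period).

(0,0): Delta=-0.0028 Bond=0.4737
(1,0): Delta=-0.0049 Bond=0.7885
(1,1): Delta=-0.0023 Bond=0.5062
(2,0): Delta=0.0000 Bond=0.6400
(2,1): Delta=-0.0060 Bond=1.1368
(2,2): Delta=-0.0014 Bond=0.4121
(3,0): Delta=0.0000 Bond=0.8000
(3,1): Delta=0.0000 Bond=0.8000
(3,2): Delta=-0.0074 Bond=1.6928
(3,3): Delta=0.0000 Bond=0.0000
V0=0.1458

Under the risk-neutral measure, an up-move has probability p* = (R−d)/(u−d) = 0.6957 and values discount at R = 1.25.
Terminal payoffs: V(4,0)=1.0000, V(4,1)=1.0000, V(4,2)=1.0000, V(4,3)=0.0000, V(4,4)=0.0000
Node (3,0) S=54.3274: V=(p*·1.0000+(1−p*)·1.0000)/1.25=0.8000; Δ=(1.0000−1.0000)/(79.3180−41.8321)=0.0000; B=V−Δ·S=0.8000
Node (3,1) S=103.0104: V=(p*·1.0000+(1−p*)·1.0000)/1.25=0.8000; Δ=(1.0000−1.0000)/(150.3953−79.3180)=0.0000; B=V−Δ·S=0.8000
Node (3,2) S=195.3185: V=(p*·0.0000+(1−p*)·1.0000)/1.25=0.2435; Δ=(0.0000−1.0000)/(285.1650−150.3953)=-0.0074; B=V−Δ·S=1.6928
Node (3,3) S=370.3442: V=(p*·0.0000+(1−p*)·0.0000)/1.25=0.0000; Δ=(0.0000−0.0000)/(540.7025−285.1650)=0.0000; B=V−Δ·S=0.0000
Node (2,0) S=70.5551: V=(p*·0.8000+(1−p*)·0.8000)/1.25=0.6400; Δ=(0.8000−0.8000)/(103.0104−54.3274)=0.0000; B=V−Δ·S=0.6400
Node (2,1) S=133.7798: V=(p*·0.2435+(1−p*)·0.8000)/1.25=0.3303; Δ=(0.2435−0.8000)/(195.3185−103.0104)=-0.0060; B=V−Δ·S=1.1368
Node (2,2) S=253.6604: V=(p*·0.0000+(1−p*)·0.2435)/1.25=0.0593; Δ=(0.0000−0.2435)/(370.3442−195.3185)=-0.0014; B=V−Δ·S=0.4121
Node (1,0) S=91.6300: V=(p*·0.3303+(1−p*)·0.6400)/1.25=0.3396; Δ=(0.3303−0.6400)/(133.7798−70.5551)=-0.0049; B=V−Δ·S=0.7885
Node (1,1) S=173.7400: V=(p*·0.0593+(1−p*)·0.3303)/1.25=0.1134; Δ=(0.0593−0.3303)/(253.6604−133.7798)=-0.0023; B=V−Δ·S=0.5062
Node (0,0) S=119.0000: V=(p*·0.1134+(1−p*)·0.3396)/1.25=0.1458; Δ=(0.1134−0.3396)/(173.7400−91.6300)=-0.0028; B=V−Δ·S=0.4737
Sanity check at the root: Δ(0,0)·S0 + B(0,0) reproduces V0 = 0.1458.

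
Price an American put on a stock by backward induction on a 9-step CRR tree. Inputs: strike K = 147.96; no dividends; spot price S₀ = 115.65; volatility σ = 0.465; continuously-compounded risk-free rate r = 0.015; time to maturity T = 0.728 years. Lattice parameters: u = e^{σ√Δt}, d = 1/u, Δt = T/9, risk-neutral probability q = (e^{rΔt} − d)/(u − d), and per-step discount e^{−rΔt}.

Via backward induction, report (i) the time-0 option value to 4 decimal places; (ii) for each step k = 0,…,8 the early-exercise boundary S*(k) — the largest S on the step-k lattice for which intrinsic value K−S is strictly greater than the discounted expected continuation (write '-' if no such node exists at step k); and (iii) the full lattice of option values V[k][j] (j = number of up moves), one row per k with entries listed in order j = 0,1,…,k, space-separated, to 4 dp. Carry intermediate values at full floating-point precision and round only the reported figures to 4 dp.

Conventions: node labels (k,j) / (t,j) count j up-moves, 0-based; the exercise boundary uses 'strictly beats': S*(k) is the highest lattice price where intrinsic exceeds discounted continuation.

price = 40.1428
boundary = - - - 77.7748 68.1401 77.7748 88.7717 101.3234 115.6500
tree:
40.1428
49.7324 29.4999
59.9262 38.4371 19.5609
70.1852 48.5841 27.1652 11.0897
79.8199 59.4135 36.5735 16.6920 4.8403
88.2610 70.1852 47.4956 24.4283 8.0657 1.2383
95.6564 79.8199 59.1883 34.5149 13.1880 2.3462 0.0000
102.1357 88.2610 70.1852 46.6366 21.0200 4.4453 0.0000 0.0000
107.8123 95.6564 79.8199 59.1883 32.3100 8.4225 0.0000 0.0000 0.0000
112.7858 102.1357 88.2610 70.1852 46.6366 15.9578 0.0000 0.0000 0.0000 0.0000

Δt=0.08089, u=1.14139, d=0.87612, q=0.47156, disc=e^(-rΔt)=0.99879
k=9 terminal: V=max(K-S,0) → 112.7858 102.1357 88.2610 70.1852 46.6366 15.9578 0.0000 0.0000 0.0000 0.0000
k=8: j=0 S=40.1477 intr=107.8123 cont=107.6329 V=107.8123[EX]; j=1 S=52.3036 intr=95.6564 cont=95.4770 V=95.6564[EX]; j=2 S=68.1401 intr=79.8199 cont=79.6405 V=79.8199[EX]; j=3 S=88.7717 intr=59.1883 cont=59.0089 V=59.1883[EX]; j=4 S=115.6500 intr=32.3100 cont=32.1306 V=32.3100[EX]; j=5 S=150.6666 intr=0.0000 cont=8.4225 V=8.4225[hold]; j=6 S=196.2855 intr=0.0000 cont=0.0000 V=0.0000[hold]; j=7 S=255.7170 intr=0.0000 cont=0.0000 V=0.0000[hold]; j=8 S=333.1432 intr=0.0000 cont=0.0000 V=0.0000[hold]  S*(8)=115.6500
k=7: j=0 S=45.8243 intr=102.1357 cont=101.9563 V=102.1357[EX]; j=1 S=59.6990 intr=88.2610 cont=88.0816 V=88.2610[EX]; j=2 S=77.7748 intr=70.1852 cont=70.0058 V=70.1852[EX]; j=3 S=101.3234 intr=46.6366 cont=46.4571 V=46.6366[EX]; j=4 S=132.0022 intr=15.9578 cont=21.0200 V=21.0200[hold]; j=5 S=171.9700 intr=0.0000 cont=4.4453 V=4.4453[hold]; j=6 S=224.0392 intr=0.0000 cont=0.0000 V=0.0000[hold]; j=7 S=291.8739 intr=0.0000 cont=0.0000 V=0.0000[hold]  S*(7)=101.3234
k=6: j=0 S=52.3036 intr=95.6564 cont=95.4770 V=95.6564[EX]; j=1 S=68.1401 intr=79.8199 cont=79.6405 V=79.8199[EX]; j=2 S=88.7717 intr=59.1883 cont=59.0089 V=59.1883[EX]; j=3 S=115.6500 intr=32.3100 cont=34.5149 V=34.5149[hold]; j=4 S=150.6666 intr=0.0000 cont=13.1880 V=13.1880[hold]; j=5 S=196.2855 intr=0.0000 cont=2.3462 V=2.3462[hold]; j=6 S=255.7170 intr=0.0000 cont=0.0000 V=0.0000[hold]  S*(6)=88.7717
k=5: j=0 S=59.6990 intr=88.2610 cont=88.0816 V=88.2610[EX]; j=1 S=77.7748 intr=70.1852 cont=70.0058 V=70.1852[EX]; j=2 S=101.3234 intr=46.6366 cont=47.4956 V=47.4956[hold]; j=3 S=132.0022 intr=15.9578 cont=24.4283 V=24.4283[hold]; j=4 S=171.9700 intr=0.0000 cont=8.0657 V=8.0657[hold]; j=5 S=224.0392 intr=0.0000 cont=1.2383 V=1.2383[hold]  S*(5)=77.7748
k=4: j=0 S=68.1401 intr=79.8199 cont=79.6405 V=79.8199[EX]; j=1 S=88.7717 intr=59.1883 cont=59.4135 V=59.4135[hold]; j=2 S=115.6500 intr=32.3100 cont=36.5735 V=36.5735[hold]; j=3 S=150.6666 intr=0.0000 cont=16.6920 V=16.6920[hold]; j=4 S=196.2855 intr=0.0000 cont=4.8403 V=4.8403[hold]  S*(4)=68.1401
k=3: j=0 S=77.7748 intr=70.1852 cont=70.1119 V=70.1852[EX]; j=1 S=101.3234 intr=46.6366 cont=48.5841 V=48.5841[hold]; j=2 S=132.0022 intr=15.9578 cont=27.1652 V=27.1652[hold]; j=3 S=171.9700 intr=0.0000 cont=11.0897 V=11.0897[hold]  S*(3)=77.7748
k=2: j=0 S=88.7717 intr=59.1883 cont=59.9262 V=59.9262[hold]; j=1 S=115.6500 intr=32.3100 cont=38.4371 V=38.4371[hold]; j=2 S=150.6666 intr=0.0000 cont=19.5609 V=19.5609[hold]  S*(2)=-
k=1: j=0 S=101.3234 intr=46.6366 cont=49.7324 V=49.7324[hold]; j=1 S=132.0022 intr=15.9578 cont=29.4999 V=29.4999[hold]  S*(1)=-
k=0: j=0 S=115.6500 intr=32.3100 cont=40.1428 V=40.1428[hold]  S*(0)=-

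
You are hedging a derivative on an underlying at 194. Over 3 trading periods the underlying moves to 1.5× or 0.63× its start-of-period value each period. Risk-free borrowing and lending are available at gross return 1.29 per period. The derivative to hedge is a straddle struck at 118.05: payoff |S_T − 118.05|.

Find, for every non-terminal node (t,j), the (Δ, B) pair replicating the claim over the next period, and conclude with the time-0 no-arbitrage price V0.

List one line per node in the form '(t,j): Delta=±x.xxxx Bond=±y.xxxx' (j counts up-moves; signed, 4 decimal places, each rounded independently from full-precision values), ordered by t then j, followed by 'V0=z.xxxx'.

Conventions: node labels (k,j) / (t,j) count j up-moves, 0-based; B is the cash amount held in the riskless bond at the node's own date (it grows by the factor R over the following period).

Since d<R<u, set p* = (R−d)/(u−d) = 0.7586; price each node as the discounted p*-expectation of its children.
Terminal payoffs: V(3,0)=69.5409, V(3,1)=2.5521, V(3,2)=156.9450, V(3,3)=536.7000
(2,0): S=76.9986. Δ = (V_up−V_dn)/(S_up−S_dn) = (2.5521−69.5409)/(115.4979−48.5091) = -1.0000. V = [p*·2.5521 + (1−p*)·69.5409]/1.29 = 14.5130. B = V − Δ·S = 91.5116.
(2,1): S=183.3300. Δ = (V_up−V_dn)/(S_up−S_dn) = (156.9450−2.5521)/(274.9950−115.4979) = 0.9680. V = [p*·156.9450 + (1−p*)·2.5521]/1.29 = 92.7734. B = V − Δ·S = -84.6897.
(2,2): S=436.5000. Δ = (V_up−V_dn)/(S_up−S_dn) = (536.7000−156.9450)/(654.7500−274.9950) = 1.0000. V = [p*·536.7000 + (1−p*)·156.9450]/1.29 = 344.9884. B = V − Δ·S = -91.5116.
(1,0): S=122.2200. Δ = (V_up−V_dn)/(S_up−S_dn) = (92.7734−14.5130)/(183.3300−76.9986) = 0.7360. V = [p*·92.7734 + (1−p*)·14.5130]/1.29 = 57.2736. B = V − Δ·S = -32.6809.
(1,1): S=291.0000. Δ = (V_up−V_dn)/(S_up−S_dn) = (344.9884−92.7734)/(436.5000−183.3300) = 0.9962. V = [p*·344.9884 + (1−p*)·92.7734]/1.29 = 220.2395. B = V − Δ·S = -69.6627.
(0,0): S=194.0000. Δ = (V_up−V_dn)/(S_up−S_dn) = (220.2395−57.2736)/(291.0000−122.2200) = 0.9656. V = [p*·220.2395 + (1−p*)·57.2736]/1.29 = 140.2348. B = V − Δ·S = -47.0822.
Check: Δ(0,0)·S0 + B(0,0) = 140.2348 = V0.

(0,0): Delta=0.9656 Bond=-47.0822
(1,0): Delta=0.7360 Bond=-32.6809
(1,1): Delta=0.9962 Bond=-69.6627
(2,0): Delta=-1.0000 Bond=91.5116
(2,1): Delta=0.9680 Bond=-84.6897
(2,2): Delta=1.0000 Bond=-91.5116
V0=140.2348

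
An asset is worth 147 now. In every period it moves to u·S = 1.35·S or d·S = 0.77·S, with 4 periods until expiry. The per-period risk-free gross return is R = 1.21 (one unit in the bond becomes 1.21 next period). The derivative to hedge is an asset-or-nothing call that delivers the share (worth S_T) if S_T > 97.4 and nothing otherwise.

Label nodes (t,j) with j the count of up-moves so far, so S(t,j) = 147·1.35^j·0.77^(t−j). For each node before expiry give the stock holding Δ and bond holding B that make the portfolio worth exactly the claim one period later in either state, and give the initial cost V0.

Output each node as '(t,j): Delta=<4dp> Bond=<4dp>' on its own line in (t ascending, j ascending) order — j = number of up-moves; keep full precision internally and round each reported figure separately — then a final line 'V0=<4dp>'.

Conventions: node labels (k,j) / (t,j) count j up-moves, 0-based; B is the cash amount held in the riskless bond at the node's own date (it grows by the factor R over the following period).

Under the risk-neutral measure, an up-move has probability p* = (R−d)/(u−d) = 0.7586 and values discount at R = 1.21.
At maturity the claim pays: V(4,0)=0.0000, V(4,1)=0.0000, V(4,2)=158.8424, V(4,3)=278.4898, V(4,4)=488.2614
(3,0): S=67.1104. Δ = (V_up−V_dn)/(S_up−S_dn) = (0.0000−0.0000)/(90.5990−51.6750) = 0.0000. V = [p*·0.0000 + (1−p*)·0.0000]/1.21 = 0.0000. B = V − Δ·S = 0.0000.
(3,1): S=117.6610. Δ = (V_up−V_dn)/(S_up−S_dn) = (158.8424−0.0000)/(158.8424−90.5990) = 2.3276. V = [p*·158.8424 + (1−p*)·0.0000]/1.21 = 99.5877. B = V − Δ·S = -174.2784.
(3,2): S=206.2888. Δ = (V_up−V_dn)/(S_up−S_dn) = (278.4898−158.8424)/(278.4898−158.8424) = 1.0000. V = [p*·278.4898 + (1−p*)·158.8424]/1.21 = 206.2888. B = V − Δ·S = 0.0000.
(3,3): S=361.6751. Δ = (V_up−V_dn)/(S_up−S_dn) = (488.2614−278.4898)/(488.2614−278.4898) = 1.0000. V = [p*·488.2614 + (1−p*)·278.4898]/1.21 = 361.6751. B = V − Δ·S = 0.0000.
(2,0): S=87.1563. Δ = (V_up−V_dn)/(S_up−S_dn) = (99.5877−0.0000)/(117.6610−67.1104) = 1.9701. V = [p*·99.5877 + (1−p*)·0.0000]/1.21 = 62.4374. B = V − Δ·S = -109.2655.
(2,1): S=152.8065. Δ = (V_up−V_dn)/(S_up−S_dn) = (206.2888−99.5877)/(206.2888−117.6610) = 1.2039. V = [p*·206.2888 + (1−p*)·99.5877]/1.21 = 149.2011. B = V − Δ·S = -34.7663.
(2,2): S=267.9075. Δ = (V_up−V_dn)/(S_up−S_dn) = (361.6751−206.2888)/(361.6751−206.2888) = 1.0000. V = [p*·361.6751 + (1−p*)·206.2888]/1.21 = 267.9075. B = V − Δ·S = 0.0000.
(1,0): S=113.1900. Δ = (V_up−V_dn)/(S_up−S_dn) = (149.2011−62.4374)/(152.8065−87.1563) = 1.3216. V = [p*·149.2011 + (1−p*)·62.4374]/1.21 = 105.9985. B = V − Δ·S = -43.5941.
(1,1): S=198.4500. Δ = (V_up−V_dn)/(S_up−S_dn) = (267.9075−149.2011)/(267.9075−152.8065) = 1.0313. V = [p*·267.9075 + (1−p*)·149.2011]/1.21 = 197.7308. B = V − Δ·S = -6.9354.
(0,0): S=147.0000. Δ = (V_up−V_dn)/(S_up−S_dn) = (197.7308−105.9985)/(198.4500−113.1900) = 1.0759. V = [p*·197.7308 + (1−p*)·105.9985]/1.21 = 145.1145. B = V − Δ·S = -13.0447.
Sanity check at the root: Δ(0,0)·S0 + B(0,0) reproduces V0 = 145.1145.

(0,0): Delta=1.0759 Bond=-13.0447
(1,0): Delta=1.3216 Bond=-43.5941
(1,1): Delta=1.0313 Bond=-6.9354
(2,0): Delta=1.9701 Bond=-109.2655
(2,1): Delta=1.2039 Bond=-34.7663
(2,2): Delta=1.0000 Bond=0.0000
(3,0): Delta=0.0000 Bond=0.0000
(3,1): Delta=2.3276 Bond=-174.2784
(3,2): Delta=1.0000 Bond=0.0000
(3,3): Delta=1.0000 Bond=0.0000
V0=145.1145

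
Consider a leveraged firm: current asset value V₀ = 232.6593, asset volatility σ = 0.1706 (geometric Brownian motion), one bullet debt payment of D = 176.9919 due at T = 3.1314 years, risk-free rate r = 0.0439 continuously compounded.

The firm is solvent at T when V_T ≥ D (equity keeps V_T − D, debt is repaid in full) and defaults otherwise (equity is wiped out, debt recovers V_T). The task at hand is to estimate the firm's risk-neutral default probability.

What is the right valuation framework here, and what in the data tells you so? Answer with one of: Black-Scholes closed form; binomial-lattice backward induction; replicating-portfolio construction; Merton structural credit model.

framework: Merton structural credit model

Key observation: with the firm-asset dynamics (V₀ = 232.6593) and a single zero-coupon liability of face 176.9919 given, debt value, spread, and default probability all derive from the option view of the balance sheet.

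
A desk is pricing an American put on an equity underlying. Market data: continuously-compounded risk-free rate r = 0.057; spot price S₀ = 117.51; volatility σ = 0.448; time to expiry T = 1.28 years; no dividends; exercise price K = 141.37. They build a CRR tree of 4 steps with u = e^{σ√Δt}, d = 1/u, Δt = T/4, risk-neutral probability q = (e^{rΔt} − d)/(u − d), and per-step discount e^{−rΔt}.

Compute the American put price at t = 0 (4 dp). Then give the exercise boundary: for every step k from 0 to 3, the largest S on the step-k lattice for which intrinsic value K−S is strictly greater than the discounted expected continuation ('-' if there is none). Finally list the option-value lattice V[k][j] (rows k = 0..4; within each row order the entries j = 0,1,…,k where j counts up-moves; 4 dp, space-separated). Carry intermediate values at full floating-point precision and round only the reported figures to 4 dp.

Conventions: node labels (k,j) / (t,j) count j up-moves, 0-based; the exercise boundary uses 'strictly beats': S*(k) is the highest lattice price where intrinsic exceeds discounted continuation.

price = 35.5221
boundary = - - 70.7866 91.2038
tree:
35.5221
51.2509 19.3739
70.5834 31.6986 6.3914
86.4300 50.1662 12.3490 0.0000
98.7290 70.5834 23.8600 0.0000 0.0000

Δt=0.32000  u=1.28843  d=0.77614  q=0.47291  discount=0.98193
step 4 (expiry): payoffs max(K−S,0) = 98.7290 70.5834 23.8600 0.0000 0.0000
step 3: (k=3,j=0): S=54.9400, K−S=86.4300, hold=83.8748 ⇒ V=86.4300 exercise | (k=3,j=1): S=91.2038, K−S=50.1662, hold=47.6110 ⇒ V=50.1662 exercise | (k=3,j=2): S=151.4038, K−S=0.0000, hold=12.3490 ⇒ V=12.3490 continue | (k=3,j=3): S=251.3395, K−S=0.0000, hold=0.0000 ⇒ V=0.0000 continue  boundary S*=91.2038
step 2: (k=2,j=0): S=70.7866, K−S=70.5834, hold=68.0282 ⇒ V=70.5834 exercise | (k=2,j=1): S=117.5100, K−S=23.8600, hold=31.6986 ⇒ V=31.6986 continue | (k=2,j=2): S=195.0737, K−S=0.0000, hold=6.3914 ⇒ V=6.3914 continue  boundary S*=70.7866
step 1: (k=1,j=0): S=91.2038, K−S=50.1662, hold=51.2509 ⇒ V=51.2509 continue | (k=1,j=1): S=151.4038, K−S=0.0000, hold=19.3739 ⇒ V=19.3739 continue  boundary S*=-
step 0: (k=0,j=0): S=117.5100, K−S=23.8600, hold=35.5221 ⇒ V=35.5221 continue  boundary S*=-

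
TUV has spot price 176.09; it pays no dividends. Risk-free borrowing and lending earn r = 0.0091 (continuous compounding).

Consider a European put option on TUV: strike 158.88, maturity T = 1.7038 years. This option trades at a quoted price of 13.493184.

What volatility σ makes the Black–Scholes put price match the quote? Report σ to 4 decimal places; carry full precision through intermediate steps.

sigma = 0.2548

At σ = 0.2548 the Black–Scholes value reproduces the quote:
σ√T = 0.2548·√1.7038 = 0.332590
d₁ = (ln(S/K) + (r+σ²/2)T) / (σ√T) = (ln(176.09/158.88) + (0.0091+0.2548²/2)·1.7038) / 0.332590 = (0.102846 + 0.070813) / 0.332590 = 0.522141
d₂ = d₁ − σ√T = 0.522141 − 0.332590 = 0.189551
e^{−rT} = 0.984615
N(−d₁) = 0.300786,  N(−d₂) = 0.424831
V = K·e^{−rT}·N(−d₂) − S·N(−d₁) = 66.458632 − 52.965448 = 13.493184 (matching the quote); vega is positive throughout, so no other σ reproduces this price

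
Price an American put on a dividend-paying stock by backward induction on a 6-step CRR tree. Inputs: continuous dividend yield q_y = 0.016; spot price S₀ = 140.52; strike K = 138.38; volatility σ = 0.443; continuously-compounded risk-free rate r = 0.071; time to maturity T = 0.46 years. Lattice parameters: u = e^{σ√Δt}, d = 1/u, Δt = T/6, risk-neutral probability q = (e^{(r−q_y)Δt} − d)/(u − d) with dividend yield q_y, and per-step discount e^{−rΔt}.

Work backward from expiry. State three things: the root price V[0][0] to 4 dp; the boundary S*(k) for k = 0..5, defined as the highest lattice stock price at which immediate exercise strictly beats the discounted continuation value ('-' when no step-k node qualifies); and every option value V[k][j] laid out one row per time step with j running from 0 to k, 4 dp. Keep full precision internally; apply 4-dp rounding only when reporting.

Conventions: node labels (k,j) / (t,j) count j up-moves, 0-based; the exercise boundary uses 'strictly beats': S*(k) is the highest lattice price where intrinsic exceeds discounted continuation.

price = 13.6884
boundary = - - - 97.2579 109.9502 97.2579
tree:
13.6884
20.5583 6.5925
29.7608 11.0777 1.9333
41.1221 18.1055 3.7859 0.0000
52.3492 28.4298 7.4137 0.0000 0.0000
62.2803 41.1221 14.5179 0.0000 0.0000 0.0000
71.0650 52.3492 28.4298 0.0000 0.0000 0.0000 0.0000

Δt=0.07667  u=1.13050  d=0.88456  q=0.48655  discount=0.99457
step 6 (expiry): payoffs max(K−S,0) = 71.0650 52.3492 28.4298 0.0000 0.0000 0.0000 0.0000
step 5: (k=5,j=0): S=76.0997, K−S=62.2803, hold=61.6224 ⇒ V=62.2803 exercise | (k=5,j=1): S=97.2579, K−S=41.1221, hold=40.4901 ⇒ V=41.1221 exercise | (k=5,j=2): S=124.2988, K−S=14.0812, hold=14.5179 ⇒ V=14.5179 continue | (k=5,j=3): S=158.8580, K−S=0.0000, hold=0.0000 ⇒ V=0.0000 continue | (k=5,j=4): S=203.0258, K−S=0.0000, hold=0.0000 ⇒ V=0.0000 continue | (k=5,j=5): S=259.4738, K−S=0.0000, hold=0.0000 ⇒ V=0.0000 continue  boundary S*=97.2579
step 4: (k=4,j=0): S=86.0308, K−S=52.3492, hold=51.7035 ⇒ V=52.3492 exercise | (k=4,j=1): S=109.9502, K−S=28.4298, hold=28.0247 ⇒ V=28.4298 exercise | (k=4,j=2): S=140.5200, K−S=0.0000, hold=7.4137 ⇒ V=7.4137 continue | (k=4,j=3): S=179.5892, K−S=0.0000, hold=0.0000 ⇒ V=0.0000 continue | (k=4,j=4): S=229.5210, K−S=0.0000, hold=0.0000 ⇒ V=0.0000 continue  boundary S*=109.9502
step 3: (k=3,j=0): S=97.2579, K−S=41.1221, hold=40.4901 ⇒ V=41.1221 exercise | (k=3,j=1): S=124.2988, K−S=14.0812, hold=18.1055 ⇒ V=18.1055 continue | (k=3,j=2): S=158.8580, K−S=0.0000, hold=3.7859 ⇒ V=3.7859 continue | (k=3,j=3): S=203.0258, K−S=0.0000, hold=0.0000 ⇒ V=0.0000 continue  boundary S*=97.2579
step 2: (k=2,j=0): S=109.9502, K−S=28.4298, hold=29.7608 ⇒ V=29.7608 continue | (k=2,j=1): S=140.5200, K−S=0.0000, hold=11.0777 ⇒ V=11.0777 continue | (k=2,j=2): S=179.5892, K−S=0.0000, hold=1.9333 ⇒ V=1.9333 continue  boundary S*=-
step 1: (k=1,j=0): S=124.2988, K−S=14.0812, hold=20.5583 ⇒ V=20.5583 continue | (k=1,j=1): S=158.8580, K−S=0.0000, hold=6.5925 ⇒ V=6.5925 continue  boundary S*=-
step 0: (k=0,j=0): S=140.5200, K−S=0.0000, hold=13.6884 ⇒ V=13.6884 continue  boundary S*=-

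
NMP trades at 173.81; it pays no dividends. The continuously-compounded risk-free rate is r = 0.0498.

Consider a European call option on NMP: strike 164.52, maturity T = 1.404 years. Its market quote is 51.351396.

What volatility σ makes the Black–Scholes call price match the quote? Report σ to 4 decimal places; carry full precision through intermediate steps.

sigma = 0.5308

At σ = 0.5308 the Black–Scholes value reproduces the quote:
σ√T = 0.5308·√1.404 = 0.628948
d₁ = (ln(S/K) + (r+σ²/2)T) / (σ√T) = (ln(173.81/164.52) + (0.0498+0.5308²/2)·1.404) / 0.628948 = (0.054931 + 0.267707) / 0.628948 = 0.512980
d₂ = d₁ − σ√T = 0.512980 − 0.628948 = -0.115968
e^{−rT} = 0.932469
N(d₁) = 0.696017,  N(d₂) = 0.453839
V = S·N(d₁) − K·e^{−rT}·N(d₂) = 120.974756 − 69.623360 = 51.351396 (the observed quote) — the price is monotone increasing in volatility, hence this σ is the only solution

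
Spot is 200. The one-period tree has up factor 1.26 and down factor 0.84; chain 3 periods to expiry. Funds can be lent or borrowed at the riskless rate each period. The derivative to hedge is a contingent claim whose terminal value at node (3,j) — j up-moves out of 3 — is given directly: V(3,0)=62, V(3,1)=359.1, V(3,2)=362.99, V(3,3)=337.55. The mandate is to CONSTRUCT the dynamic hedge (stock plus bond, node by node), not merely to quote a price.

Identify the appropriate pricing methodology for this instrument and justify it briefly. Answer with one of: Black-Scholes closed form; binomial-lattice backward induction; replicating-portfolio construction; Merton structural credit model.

framework: replicating-portfolio construction

Key observation: what is demanded is not a single number but the (Δ, B) position at each node of the 1.26/0.84 tree starting at 200; constructing those positions is the replicating-portfolio method.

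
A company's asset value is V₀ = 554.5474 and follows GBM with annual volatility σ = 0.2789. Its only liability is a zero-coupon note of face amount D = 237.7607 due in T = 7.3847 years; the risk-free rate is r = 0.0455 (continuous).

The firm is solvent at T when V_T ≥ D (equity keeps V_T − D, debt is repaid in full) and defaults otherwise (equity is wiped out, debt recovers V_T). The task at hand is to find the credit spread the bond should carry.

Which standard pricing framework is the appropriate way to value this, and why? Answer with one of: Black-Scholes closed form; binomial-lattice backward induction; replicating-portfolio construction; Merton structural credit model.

Key observation: the data describe a firm's assets (V₀ = 554.5474, GBM) and a single zero-coupon debt of face 237.7607, so credit quantities follow from equity-as-call in the structural model.

framework: Merton structural credit model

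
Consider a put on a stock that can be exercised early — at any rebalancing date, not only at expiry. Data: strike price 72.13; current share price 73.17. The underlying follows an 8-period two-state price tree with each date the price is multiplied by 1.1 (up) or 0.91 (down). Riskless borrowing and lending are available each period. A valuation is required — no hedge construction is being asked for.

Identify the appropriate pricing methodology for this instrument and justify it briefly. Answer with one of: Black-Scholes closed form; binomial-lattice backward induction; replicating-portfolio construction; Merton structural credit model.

framework: binomial-lattice backward induction

Key observation: the exercise right at every one of the 8 steps is what matters: each node needs max(72.13 − S, continuation), which only the stepwise tree valuation starting from spot 73.17 delivers.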